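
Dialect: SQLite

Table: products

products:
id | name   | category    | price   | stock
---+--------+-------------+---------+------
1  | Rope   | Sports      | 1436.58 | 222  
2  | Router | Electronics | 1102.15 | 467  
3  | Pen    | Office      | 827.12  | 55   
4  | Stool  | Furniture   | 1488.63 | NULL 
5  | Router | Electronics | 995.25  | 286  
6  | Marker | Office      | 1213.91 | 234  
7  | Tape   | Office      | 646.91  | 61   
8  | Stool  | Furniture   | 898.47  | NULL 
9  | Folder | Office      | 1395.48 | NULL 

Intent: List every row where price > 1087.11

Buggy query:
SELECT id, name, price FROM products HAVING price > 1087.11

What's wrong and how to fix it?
Bug: This is a non-aggregate query (no GROUP BY, no aggregates), so in SQLite the HAVING clause is invalid here; a row-level condition belongs in WHERE

Fix: Use WHERE for row-level filtering

Corrected query:
SELECT id, name, price FROM products WHERE price > 1087.11

Result:
id | name   | price  
---+--------+--------
1  | Rope   | 1436.58
2  | Router | 1102.15
4  | Stool  | 1488.63
6  | Marker | 1213.91
9  | Folder | 1395.48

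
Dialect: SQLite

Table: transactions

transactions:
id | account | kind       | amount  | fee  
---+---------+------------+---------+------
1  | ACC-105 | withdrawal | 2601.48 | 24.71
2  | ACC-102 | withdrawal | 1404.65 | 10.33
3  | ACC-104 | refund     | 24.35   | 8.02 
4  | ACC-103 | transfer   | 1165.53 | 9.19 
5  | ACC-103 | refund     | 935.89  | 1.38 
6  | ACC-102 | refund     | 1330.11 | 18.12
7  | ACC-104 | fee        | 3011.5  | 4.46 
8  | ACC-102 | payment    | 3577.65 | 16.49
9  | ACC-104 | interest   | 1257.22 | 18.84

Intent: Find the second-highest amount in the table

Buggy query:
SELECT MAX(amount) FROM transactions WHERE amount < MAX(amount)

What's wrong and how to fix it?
Bug: The inner MAX is an aggregate inside WHERE, which is not allowed

Fix: Put the inner MAX in a scalar subquery

Corrected query:
SELECT MAX(amount) FROM transactions WHERE amount < (SELECT MAX(amount) FROM transactions)

Result:
MAX(amount)
-----------
3011.5     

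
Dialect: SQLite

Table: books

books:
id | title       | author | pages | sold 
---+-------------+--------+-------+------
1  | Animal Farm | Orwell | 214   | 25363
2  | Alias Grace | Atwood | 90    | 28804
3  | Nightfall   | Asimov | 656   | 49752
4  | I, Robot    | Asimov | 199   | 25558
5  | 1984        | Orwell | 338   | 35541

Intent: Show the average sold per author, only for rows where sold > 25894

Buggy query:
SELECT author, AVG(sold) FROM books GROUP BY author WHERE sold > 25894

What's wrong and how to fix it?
Bug: WHERE cannot follow GROUP BY

Fix: Move the WHERE clause before GROUP BY

Corrected query:
SELECT author, AVG(sold) FROM books WHERE sold > 25894 GROUP BY author

Result:
author | AVG(sold)
-------+----------
Asimov | 49752    
Atwood | 28804    
Orwell | 35541    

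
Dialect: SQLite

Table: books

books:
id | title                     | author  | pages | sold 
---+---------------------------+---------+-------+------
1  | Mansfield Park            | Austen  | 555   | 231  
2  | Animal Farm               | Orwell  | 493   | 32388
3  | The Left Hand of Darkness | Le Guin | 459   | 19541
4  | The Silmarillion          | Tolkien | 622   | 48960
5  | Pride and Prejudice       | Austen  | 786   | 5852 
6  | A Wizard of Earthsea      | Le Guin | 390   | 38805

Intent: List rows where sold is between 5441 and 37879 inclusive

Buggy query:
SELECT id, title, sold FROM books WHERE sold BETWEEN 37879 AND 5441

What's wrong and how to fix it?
Bug: BETWEEN expects the lower bound first; with 37879 AND 5441 the range is empty

Fix: Swap the bounds so the smaller value comes first

Corrected query:
SELECT id, title, sold FROM books WHERE sold BETWEEN 5441 AND 37879

Result:
id | title                     | sold 
---+---------------------------+------
2  | Animal Farm               | 32388
3  | The Left Hand of Darkness | 19541
5  | Pride and Prejudice       | 5852 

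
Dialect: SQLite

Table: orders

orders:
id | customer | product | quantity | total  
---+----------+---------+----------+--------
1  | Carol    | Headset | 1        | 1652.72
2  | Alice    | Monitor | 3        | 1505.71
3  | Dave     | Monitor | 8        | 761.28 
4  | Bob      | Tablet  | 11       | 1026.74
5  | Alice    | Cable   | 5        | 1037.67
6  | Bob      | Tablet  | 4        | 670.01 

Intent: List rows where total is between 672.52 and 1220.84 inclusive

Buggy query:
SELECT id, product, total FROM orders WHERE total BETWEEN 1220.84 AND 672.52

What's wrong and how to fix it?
Bug: The bounds are reversed; BETWEEN a AND b requires a <= b to match anything

Fix: Swap the bounds so the smaller value comes first

Corrected query:
SELECT id, product, total FROM orders WHERE total BETWEEN 672.52 AND 1220.84

Result:
id | product | total  
---+---------+--------
3  | Monitor | 761.28 
4  | Tablet  | 1026.74
5  | Cable   | 1037.67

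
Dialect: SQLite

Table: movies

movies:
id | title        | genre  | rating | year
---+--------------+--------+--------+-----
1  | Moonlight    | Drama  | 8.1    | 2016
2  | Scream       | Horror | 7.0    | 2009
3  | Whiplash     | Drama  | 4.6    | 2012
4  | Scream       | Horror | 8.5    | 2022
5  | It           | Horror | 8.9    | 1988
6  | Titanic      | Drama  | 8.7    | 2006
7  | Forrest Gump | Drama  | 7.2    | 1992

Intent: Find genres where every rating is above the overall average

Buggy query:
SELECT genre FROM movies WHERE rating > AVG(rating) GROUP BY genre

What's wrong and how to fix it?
Bug: AVG() is an aggregate; it can't sit directly in WHERE

Fix: Use a subquery for AVG and a HAVING MIN(...) filter so the condition holds for every row in the group

Corrected query:
SELECT genre FROM movies GROUP BY genre HAVING MIN(rating) > (SELECT AVG(rating) FROM movies)

Result:
(no rows)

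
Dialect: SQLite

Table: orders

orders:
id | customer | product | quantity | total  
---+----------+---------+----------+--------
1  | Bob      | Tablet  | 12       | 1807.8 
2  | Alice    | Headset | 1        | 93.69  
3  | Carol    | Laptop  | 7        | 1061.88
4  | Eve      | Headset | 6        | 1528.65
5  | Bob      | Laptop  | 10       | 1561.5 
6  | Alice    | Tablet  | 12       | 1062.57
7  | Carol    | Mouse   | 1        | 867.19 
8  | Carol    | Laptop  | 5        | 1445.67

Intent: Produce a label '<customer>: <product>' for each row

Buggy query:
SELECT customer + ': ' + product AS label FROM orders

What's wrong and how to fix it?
Bug: '+' is numeric addition; on text columns SQLite converts them to 0 instead of concatenating

Fix: Replace + with || to concatenate text

Corrected query:
SELECT customer || ': ' || product AS label FROM orders

Result:
label         
--------------
Bob: Tablet   
Alice: Headset
Carol: Laptop 
Eve: Headset  
Bob: Laptop   
Alice: Tablet 
Carol: Mouse  
Carol: Laptop 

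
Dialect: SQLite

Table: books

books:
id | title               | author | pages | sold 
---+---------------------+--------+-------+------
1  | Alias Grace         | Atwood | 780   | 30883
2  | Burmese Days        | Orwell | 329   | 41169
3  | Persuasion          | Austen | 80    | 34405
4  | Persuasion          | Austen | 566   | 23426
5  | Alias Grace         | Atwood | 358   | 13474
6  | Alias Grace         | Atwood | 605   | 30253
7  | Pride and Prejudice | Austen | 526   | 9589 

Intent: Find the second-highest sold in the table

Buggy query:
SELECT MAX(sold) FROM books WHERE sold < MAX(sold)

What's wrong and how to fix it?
Bug: MAX(sold) on the right of the comparison is an aggregate-in-WHERE error

Fix: Put the inner MAX in a scalar subquery

Corrected query:
SELECT MAX(sold) FROM books WHERE sold < (SELECT MAX(sold) FROM books)

Result:
MAX(sold)
---------
34405    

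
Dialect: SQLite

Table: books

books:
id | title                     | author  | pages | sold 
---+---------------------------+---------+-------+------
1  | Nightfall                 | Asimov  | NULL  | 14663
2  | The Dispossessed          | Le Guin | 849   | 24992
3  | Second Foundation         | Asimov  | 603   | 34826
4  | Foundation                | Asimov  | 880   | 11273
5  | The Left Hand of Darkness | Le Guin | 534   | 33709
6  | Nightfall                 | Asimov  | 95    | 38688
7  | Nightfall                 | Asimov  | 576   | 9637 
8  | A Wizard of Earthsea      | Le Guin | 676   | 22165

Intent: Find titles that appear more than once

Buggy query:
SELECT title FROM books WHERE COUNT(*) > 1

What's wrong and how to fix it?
Bug: WHERE can't reference COUNT(*); aggregates are computed after WHERE

Fix: GROUP BY title, then filter groups with HAVING COUNT(*) > 1

Corrected query:
SELECT title FROM books GROUP BY title HAVING COUNT(*) > 1

Result:
title    
---------
Nightfall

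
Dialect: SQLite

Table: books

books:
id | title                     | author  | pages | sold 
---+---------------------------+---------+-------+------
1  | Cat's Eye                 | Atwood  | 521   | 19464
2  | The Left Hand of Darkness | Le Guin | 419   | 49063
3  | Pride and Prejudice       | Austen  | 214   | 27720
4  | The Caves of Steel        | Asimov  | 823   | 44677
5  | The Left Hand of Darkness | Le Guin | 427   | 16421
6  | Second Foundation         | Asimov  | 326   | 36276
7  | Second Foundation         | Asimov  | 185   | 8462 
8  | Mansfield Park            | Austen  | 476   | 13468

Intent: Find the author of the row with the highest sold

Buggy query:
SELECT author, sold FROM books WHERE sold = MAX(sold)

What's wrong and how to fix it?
Bug: MAX(sold) is an aggregate and cannot be used directly in WHERE

Fix: Use a subquery: WHERE sold = (SELECT MAX(sold) FROM books)

Corrected query:
SELECT author, sold FROM books WHERE sold = (SELECT MAX(sold) FROM books)

Result:
author  | sold 
--------+------
Le Guin | 49063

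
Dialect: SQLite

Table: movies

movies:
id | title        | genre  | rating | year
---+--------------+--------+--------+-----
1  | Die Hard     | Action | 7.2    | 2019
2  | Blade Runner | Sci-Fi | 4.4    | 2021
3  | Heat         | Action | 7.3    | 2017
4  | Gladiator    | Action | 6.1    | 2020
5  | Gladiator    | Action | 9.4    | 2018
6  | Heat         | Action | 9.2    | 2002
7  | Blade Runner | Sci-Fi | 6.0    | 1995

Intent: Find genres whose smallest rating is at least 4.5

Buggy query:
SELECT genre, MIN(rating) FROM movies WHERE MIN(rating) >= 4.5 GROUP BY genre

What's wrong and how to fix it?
Bug: Aggregates like MIN are computed per group after WHERE runs

Fix: Use HAVING for the per-group MIN condition

Corrected query:
SELECT genre, MIN(rating) FROM movies GROUP BY genre HAVING MIN(rating) >= 4.5

Result:
genre  | MIN(rating)
-------+------------
Action | 6.1        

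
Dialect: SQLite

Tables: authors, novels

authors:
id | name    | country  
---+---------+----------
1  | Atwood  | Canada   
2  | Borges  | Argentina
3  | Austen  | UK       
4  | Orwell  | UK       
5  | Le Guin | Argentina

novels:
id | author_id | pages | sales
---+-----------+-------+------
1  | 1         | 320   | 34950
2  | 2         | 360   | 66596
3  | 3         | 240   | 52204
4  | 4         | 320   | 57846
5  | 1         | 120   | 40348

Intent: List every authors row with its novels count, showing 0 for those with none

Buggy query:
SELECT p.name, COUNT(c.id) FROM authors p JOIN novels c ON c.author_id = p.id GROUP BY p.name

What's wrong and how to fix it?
Bug: An inner join excludes parents with zero children

Fix: Use LEFT JOIN so parents without children still appear (COUNT(c.id) gives 0)

Corrected query:
SELECT p.name, COUNT(c.id) FROM authors p LEFT JOIN novels c ON c.author_id = p.id GROUP BY p.name

Result:
name    | COUNT(c.id)
--------+------------
Atwood  | 2          
Austen  | 1          
Borges  | 1          
Le Guin | 0          
Orwell  | 1          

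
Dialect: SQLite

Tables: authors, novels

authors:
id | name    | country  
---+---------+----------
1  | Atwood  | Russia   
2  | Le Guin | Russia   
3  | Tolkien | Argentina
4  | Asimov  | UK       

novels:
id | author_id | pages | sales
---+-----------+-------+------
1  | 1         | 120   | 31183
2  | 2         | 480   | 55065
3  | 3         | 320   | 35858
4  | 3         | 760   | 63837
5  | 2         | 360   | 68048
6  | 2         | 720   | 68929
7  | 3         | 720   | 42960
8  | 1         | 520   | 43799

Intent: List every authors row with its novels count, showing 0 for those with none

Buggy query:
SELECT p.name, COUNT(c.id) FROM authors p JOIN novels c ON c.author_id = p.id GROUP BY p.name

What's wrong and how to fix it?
Bug: INNER JOIN drops authors rows that have no matching novels rows

Fix: Switch to LEFT JOIN to retain unmatched parent rows

Corrected query:
SELECT p.name, COUNT(c.id) FROM authors p LEFT JOIN novels c ON c.author_id = p.id GROUP BY p.name

Result:
name    | COUNT(c.id)
--------+------------
Asimov  | 0          
Atwood  | 2          
Le Guin | 3          
Tolkien | 3          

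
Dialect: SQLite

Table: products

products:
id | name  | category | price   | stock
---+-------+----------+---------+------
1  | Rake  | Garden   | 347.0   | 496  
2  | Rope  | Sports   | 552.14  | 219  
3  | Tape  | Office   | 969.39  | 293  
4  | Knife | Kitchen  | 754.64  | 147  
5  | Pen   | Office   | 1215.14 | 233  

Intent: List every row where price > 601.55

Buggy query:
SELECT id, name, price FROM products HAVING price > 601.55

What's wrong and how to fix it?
Bug: HAVING filters the output of aggregation, but this query has no GROUP BY and no aggregate functions, so SQLite rejects it (HAVING clause on a non-aggregate query); the condition here is per row

Fix: Replace HAVING with WHERE since the condition applies to individual rows

Corrected query:
SELECT id, name, price FROM products WHERE price > 601.55

Result:
id | name  | price  
---+-------+--------
3  | Tape  | 969.39 
4  | Knife | 754.64 
5  | Pen   | 1215.14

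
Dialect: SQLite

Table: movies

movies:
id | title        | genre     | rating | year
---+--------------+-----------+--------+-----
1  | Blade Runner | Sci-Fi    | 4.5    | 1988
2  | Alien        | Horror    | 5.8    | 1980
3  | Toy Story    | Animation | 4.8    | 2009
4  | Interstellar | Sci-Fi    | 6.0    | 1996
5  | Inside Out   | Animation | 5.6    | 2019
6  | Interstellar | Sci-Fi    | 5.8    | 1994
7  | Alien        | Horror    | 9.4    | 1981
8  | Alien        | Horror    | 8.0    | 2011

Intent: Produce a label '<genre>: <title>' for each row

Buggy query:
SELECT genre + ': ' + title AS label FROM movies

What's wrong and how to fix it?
Bug: SQLite uses || for string concatenation; + coerces text to numbers (yielding 0)

Fix: Replace + with || to concatenate text

Corrected query:
SELECT genre || ': ' || title AS label FROM movies

Result:
label                
---------------------
Sci-Fi: Blade Runner 
Horror: Alien        
Animation: Toy Story 
Sci-Fi: Interstellar 
Animation: Inside Out
Sci-Fi: Interstellar 
Horror: Alien        
Horror: Alien        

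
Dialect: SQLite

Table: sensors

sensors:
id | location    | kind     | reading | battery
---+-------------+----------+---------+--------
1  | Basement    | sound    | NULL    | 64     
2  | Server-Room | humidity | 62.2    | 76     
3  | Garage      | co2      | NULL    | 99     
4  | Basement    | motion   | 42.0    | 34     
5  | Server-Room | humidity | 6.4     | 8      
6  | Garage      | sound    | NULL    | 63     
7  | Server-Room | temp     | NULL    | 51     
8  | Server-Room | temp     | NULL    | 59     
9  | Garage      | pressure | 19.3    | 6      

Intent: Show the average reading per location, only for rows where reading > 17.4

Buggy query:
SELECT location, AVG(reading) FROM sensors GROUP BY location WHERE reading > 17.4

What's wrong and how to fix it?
Bug: Row-level WHERE must come before GROUP BY in the clause order

Fix: Move the WHERE clause before GROUP BY

Corrected query:
SELECT location, AVG(reading) FROM sensors WHERE reading > 17.4 GROUP BY location

Result:
location    | AVG(reading)
------------+-------------
Basement    | 42          
Garage      | 19.3        
Server-Room | 62.2        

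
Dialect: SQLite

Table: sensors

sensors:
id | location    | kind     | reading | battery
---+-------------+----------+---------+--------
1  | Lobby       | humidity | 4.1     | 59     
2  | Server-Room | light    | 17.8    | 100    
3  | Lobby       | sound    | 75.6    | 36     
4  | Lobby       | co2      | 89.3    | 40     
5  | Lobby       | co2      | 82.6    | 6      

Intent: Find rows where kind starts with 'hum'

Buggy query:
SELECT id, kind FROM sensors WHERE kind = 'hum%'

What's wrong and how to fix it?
Bug: '=' compares the literal string including the % character; pattern matching needs LIKE

Fix: Replace '=' with LIKE so 'hum%' is treated as a pattern

Corrected query:
SELECT id, kind FROM sensors WHERE kind LIKE 'hum%'

Result:
id | kind    
---+---------
1  | humidity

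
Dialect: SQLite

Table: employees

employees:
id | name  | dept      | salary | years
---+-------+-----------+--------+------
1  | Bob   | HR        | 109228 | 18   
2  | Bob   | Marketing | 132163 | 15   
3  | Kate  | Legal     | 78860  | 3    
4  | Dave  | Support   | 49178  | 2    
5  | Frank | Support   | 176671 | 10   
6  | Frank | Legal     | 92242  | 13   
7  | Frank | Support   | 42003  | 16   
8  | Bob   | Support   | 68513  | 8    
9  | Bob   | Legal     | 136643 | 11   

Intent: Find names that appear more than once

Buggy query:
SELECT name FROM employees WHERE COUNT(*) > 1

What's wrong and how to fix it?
Bug: WHERE can't reference COUNT(*); aggregates are computed after WHERE

Fix: GROUP BY name, then filter groups with HAVING COUNT(*) > 1

Corrected query:
SELECT name FROM employees GROUP BY name HAVING COUNT(*) > 1

Result:
name 
-----
Bob  
Frank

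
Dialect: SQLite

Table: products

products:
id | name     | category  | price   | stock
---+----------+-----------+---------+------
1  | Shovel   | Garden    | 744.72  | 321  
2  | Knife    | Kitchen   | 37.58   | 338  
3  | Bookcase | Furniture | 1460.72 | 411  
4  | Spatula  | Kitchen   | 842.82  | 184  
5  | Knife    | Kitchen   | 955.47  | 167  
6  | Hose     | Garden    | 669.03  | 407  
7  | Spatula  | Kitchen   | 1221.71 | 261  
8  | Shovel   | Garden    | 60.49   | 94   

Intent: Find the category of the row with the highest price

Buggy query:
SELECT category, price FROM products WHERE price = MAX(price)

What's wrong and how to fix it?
Bug: MAX(price) is an aggregate and cannot be used directly in WHERE

Fix: Use a subquery: WHERE price = (SELECT MAX(price) FROM products)

Corrected query:
SELECT category, price FROM products WHERE price = (SELECT MAX(price) FROM products)

Result:
category  | price  
----------+--------
Furniture | 1460.72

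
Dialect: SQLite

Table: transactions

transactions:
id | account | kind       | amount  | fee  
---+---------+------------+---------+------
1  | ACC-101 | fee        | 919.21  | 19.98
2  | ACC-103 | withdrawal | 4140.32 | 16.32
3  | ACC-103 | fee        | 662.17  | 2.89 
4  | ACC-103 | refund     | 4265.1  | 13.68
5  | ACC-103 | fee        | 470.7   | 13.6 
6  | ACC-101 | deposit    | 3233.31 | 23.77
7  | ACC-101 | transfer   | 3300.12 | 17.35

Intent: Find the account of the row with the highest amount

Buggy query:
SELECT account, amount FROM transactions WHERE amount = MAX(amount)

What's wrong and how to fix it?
Bug: MAX(amount) is an aggregate and cannot be used directly in WHERE

Fix: Wrap MAX in a scalar subquery so WHERE compares against a single value

Corrected query:
SELECT account, amount FROM transactions WHERE amount = (SELECT MAX(amount) FROM transactions)

Result:
account | amount
--------+-------
ACC-103 | 4265.1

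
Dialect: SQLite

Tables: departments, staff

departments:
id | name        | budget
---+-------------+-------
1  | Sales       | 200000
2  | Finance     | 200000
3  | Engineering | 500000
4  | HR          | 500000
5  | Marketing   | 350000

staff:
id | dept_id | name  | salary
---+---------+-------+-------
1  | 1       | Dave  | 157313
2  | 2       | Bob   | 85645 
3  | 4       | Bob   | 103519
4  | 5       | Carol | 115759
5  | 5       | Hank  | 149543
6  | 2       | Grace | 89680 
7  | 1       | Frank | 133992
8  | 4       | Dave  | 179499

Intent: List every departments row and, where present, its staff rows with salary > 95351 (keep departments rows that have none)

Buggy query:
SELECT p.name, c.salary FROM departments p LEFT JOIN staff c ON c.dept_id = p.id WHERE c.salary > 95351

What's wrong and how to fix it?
Bug: A WHERE condition on the right-hand table after LEFT JOIN drops unmatched parents

Fix: Move the right-table condition into the ON clause so unmatched parents are kept

Corrected query:
SELECT p.name, c.salary FROM departments p LEFT JOIN staff c ON c.dept_id = p.id AND c.salary > 95351

Result:
name        | salary
------------+-------
Sales       | 133992
Sales       | 157313
Finance     | NULL  
Engineering | NULL  
HR          | 103519
HR          | 179499
Marketing   | 115759
Marketing   | 149543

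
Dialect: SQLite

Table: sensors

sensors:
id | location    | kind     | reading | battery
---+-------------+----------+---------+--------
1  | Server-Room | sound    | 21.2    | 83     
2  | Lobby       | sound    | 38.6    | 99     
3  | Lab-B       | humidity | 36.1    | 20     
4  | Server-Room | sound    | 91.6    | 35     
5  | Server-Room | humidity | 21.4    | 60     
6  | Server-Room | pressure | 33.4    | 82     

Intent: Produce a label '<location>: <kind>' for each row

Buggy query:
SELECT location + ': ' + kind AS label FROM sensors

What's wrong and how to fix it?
Bug: '+' is numeric addition; on text columns SQLite converts them to 0 instead of concatenating

Fix: Use the || operator for string concatenation

Corrected query:
SELECT location || ': ' || kind AS label FROM sensors

Result:
label                
---------------------
Server-Room: sound   
Lobby: sound         
Lab-B: humidity      
Server-Room: sound   
Server-Room: humidity
Server-Room: pressure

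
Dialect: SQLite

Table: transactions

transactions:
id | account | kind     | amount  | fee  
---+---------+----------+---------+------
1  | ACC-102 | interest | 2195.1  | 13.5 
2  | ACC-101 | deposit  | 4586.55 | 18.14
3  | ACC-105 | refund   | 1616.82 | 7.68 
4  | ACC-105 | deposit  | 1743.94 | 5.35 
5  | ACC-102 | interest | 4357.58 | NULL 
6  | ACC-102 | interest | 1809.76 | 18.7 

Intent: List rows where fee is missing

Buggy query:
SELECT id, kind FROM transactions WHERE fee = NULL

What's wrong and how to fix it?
Bug: '= NULL' is always unknown in SQL three-valued logic, so no rows match

Fix: Replace '= NULL' with 'IS NULL'

Corrected query:
SELECT id, kind FROM transactions WHERE fee IS NULL

Result:
id | kind    
---+---------
5  | interest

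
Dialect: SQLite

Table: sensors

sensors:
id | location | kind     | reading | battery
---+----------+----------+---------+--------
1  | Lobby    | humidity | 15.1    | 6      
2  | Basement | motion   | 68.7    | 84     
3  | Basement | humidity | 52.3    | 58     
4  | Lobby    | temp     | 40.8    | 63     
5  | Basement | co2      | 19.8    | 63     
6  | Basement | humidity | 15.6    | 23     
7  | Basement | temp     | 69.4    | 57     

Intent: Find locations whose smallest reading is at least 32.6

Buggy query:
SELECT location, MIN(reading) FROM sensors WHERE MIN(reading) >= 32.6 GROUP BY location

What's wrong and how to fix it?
Bug: Aggregates like MIN are computed per group after WHERE runs

Fix: Replace WHERE with HAVING after the GROUP BY

Corrected query:
SELECT location, MIN(reading) FROM sensors GROUP BY location HAVING MIN(reading) >= 32.6

Result:
(no rows)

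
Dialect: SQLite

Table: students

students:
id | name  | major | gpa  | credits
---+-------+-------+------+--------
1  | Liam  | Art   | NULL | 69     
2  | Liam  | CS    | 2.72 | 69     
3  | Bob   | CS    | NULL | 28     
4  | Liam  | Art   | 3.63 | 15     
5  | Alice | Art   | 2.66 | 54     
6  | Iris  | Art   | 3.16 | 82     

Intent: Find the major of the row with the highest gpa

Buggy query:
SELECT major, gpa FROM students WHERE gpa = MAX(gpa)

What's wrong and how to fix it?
Bug: MAX(gpa) is an aggregate and cannot be used directly in WHERE

Fix: Wrap MAX in a scalar subquery so WHERE compares against a single value

Corrected query:
SELECT major, gpa FROM students WHERE gpa = (SELECT MAX(gpa) FROM students)

Result:
major | gpa 
------+-----
Art   | 3.63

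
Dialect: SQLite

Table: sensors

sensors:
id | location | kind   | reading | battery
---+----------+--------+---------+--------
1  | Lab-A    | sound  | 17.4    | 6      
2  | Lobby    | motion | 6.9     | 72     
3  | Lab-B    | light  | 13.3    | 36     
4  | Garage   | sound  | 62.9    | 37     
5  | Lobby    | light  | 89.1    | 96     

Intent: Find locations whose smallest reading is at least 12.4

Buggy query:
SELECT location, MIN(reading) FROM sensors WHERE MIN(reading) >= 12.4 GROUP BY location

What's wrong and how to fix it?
Bug: MIN() in WHERE is a misuse of aggregate

Fix: Replace WHERE with HAVING after the GROUP BY

Corrected query:
SELECT location, MIN(reading) FROM sensors GROUP BY location HAVING MIN(reading) >= 12.4

Result:
location | MIN(reading)
---------+-------------
Garage   | 62.9        
Lab-A    | 17.4        
Lab-B    | 13.3        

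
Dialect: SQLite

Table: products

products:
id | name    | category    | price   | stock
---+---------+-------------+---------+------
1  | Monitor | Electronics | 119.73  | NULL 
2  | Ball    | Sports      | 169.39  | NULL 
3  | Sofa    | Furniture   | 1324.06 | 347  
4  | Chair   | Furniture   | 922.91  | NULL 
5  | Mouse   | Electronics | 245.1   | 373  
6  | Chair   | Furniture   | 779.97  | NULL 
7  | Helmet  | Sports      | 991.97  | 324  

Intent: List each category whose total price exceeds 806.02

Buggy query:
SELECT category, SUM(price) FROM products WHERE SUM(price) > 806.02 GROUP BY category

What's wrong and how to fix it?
Bug: Aggregate functions cannot appear in a WHERE clause

Fix: Move the aggregate condition to a HAVING clause

Corrected query:
SELECT category, SUM(price) FROM products GROUP BY category HAVING SUM(price) > 806.02

Result:
category  | SUM(price)
----------+-----------
Furniture | 3026.94   
Sports    | 1161.36   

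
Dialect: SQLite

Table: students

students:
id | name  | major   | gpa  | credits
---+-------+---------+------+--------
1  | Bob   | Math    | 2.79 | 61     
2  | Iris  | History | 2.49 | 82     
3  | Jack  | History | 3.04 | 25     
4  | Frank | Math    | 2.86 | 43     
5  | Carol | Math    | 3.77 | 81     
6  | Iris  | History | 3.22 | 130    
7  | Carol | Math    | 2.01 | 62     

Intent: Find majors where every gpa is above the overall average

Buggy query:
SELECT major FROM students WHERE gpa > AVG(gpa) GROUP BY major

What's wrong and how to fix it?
Bug: AVG() is an aggregate; it can't sit directly in WHERE

Fix: Use a subquery for AVG and a HAVING MIN(...) filter so the condition holds for every row in the group

Corrected query:
SELECT major FROM students GROUP BY major HAVING MIN(gpa) > (SELECT AVG(gpa) FROM students)

Result:
(no rows)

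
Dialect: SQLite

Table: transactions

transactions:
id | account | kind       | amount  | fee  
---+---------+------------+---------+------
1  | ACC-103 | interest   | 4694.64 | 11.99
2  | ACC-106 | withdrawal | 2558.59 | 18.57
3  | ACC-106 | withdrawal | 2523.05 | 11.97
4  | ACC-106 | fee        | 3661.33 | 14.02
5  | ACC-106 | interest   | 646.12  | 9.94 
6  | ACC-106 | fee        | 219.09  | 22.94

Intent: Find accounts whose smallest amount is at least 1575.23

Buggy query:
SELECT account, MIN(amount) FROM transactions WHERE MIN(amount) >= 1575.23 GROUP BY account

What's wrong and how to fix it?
Bug: MIN() in WHERE is a misuse of aggregate

Fix: Use HAVING for the per-group MIN condition

Corrected query:
SELECT account, MIN(amount) FROM transactions GROUP BY account HAVING MIN(amount) >= 1575.23

Result:
account | MIN(amount)
--------+------------
ACC-103 | 4694.64    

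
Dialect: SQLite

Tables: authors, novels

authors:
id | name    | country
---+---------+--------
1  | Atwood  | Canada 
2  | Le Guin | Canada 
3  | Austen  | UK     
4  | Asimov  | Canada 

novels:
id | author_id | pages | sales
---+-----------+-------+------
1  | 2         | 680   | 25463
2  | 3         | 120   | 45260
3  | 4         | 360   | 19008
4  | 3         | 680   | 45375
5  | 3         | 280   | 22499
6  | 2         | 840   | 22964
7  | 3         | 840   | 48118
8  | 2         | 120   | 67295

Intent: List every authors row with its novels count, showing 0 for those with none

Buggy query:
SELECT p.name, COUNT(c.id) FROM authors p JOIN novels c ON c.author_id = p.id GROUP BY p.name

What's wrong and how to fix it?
Bug: INNER JOIN drops authors rows that have no matching novels rows

Fix: Switch to LEFT JOIN to retain unmatched parent rows

Corrected query:
SELECT p.name, COUNT(c.id) FROM authors p LEFT JOIN novels c ON c.author_id = p.id GROUP BY p.name

Result:
name    | COUNT(c.id)
--------+------------
Asimov  | 1          
Atwood  | 0          
Austen  | 4          
Le Guin | 3          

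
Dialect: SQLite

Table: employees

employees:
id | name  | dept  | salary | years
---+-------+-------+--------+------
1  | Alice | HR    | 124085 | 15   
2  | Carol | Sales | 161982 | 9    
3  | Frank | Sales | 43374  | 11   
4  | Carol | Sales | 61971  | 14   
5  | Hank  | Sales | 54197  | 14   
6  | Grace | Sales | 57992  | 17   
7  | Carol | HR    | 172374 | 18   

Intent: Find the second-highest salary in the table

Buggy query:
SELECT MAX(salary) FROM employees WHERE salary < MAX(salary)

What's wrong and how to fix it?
Bug: The inner MAX is an aggregate inside WHERE, which is not allowed

Fix: Put the inner MAX in a scalar subquery

Corrected query:
SELECT MAX(salary) FROM employees WHERE salary < (SELECT MAX(salary) FROM employees)

Result:
MAX(salary)
-----------
161982     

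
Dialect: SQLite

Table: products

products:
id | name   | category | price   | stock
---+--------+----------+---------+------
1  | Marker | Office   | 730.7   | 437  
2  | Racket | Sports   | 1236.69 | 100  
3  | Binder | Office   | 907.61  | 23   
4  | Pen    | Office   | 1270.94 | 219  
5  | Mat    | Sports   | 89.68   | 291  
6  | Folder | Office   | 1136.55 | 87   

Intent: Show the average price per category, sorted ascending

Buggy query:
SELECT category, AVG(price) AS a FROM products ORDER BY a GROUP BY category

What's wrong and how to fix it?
Bug: GROUP BY must precede ORDER BY

Fix: Reorder: SELECT … FROM … GROUP BY … ORDER BY …

Corrected query:
SELECT category, AVG(price) AS a FROM products GROUP BY category ORDER BY a

Result:
category | a      
---------+--------
Sports   | 663.185
Office   | 1011.45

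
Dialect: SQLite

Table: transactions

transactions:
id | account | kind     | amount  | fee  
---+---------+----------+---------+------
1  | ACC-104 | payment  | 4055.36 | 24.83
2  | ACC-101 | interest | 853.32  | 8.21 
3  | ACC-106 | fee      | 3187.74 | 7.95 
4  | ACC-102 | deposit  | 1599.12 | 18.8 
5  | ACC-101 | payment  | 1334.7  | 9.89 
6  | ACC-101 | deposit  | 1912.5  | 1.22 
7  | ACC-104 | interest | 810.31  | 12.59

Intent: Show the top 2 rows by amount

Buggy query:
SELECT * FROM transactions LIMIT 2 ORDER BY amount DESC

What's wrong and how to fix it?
Bug: ORDER BY cannot follow LIMIT; LIMIT is the final clause

Fix: Sort with ORDER BY, then apply LIMIT

Corrected query:
SELECT * FROM transactions ORDER BY amount DESC LIMIT 2

Result:
id | account | kind    | amount  | fee  
---+---------+---------+---------+------
1  | ACC-104 | payment | 4055.36 | 24.83
3  | ACC-106 | fee     | 3187.74 | 7.95 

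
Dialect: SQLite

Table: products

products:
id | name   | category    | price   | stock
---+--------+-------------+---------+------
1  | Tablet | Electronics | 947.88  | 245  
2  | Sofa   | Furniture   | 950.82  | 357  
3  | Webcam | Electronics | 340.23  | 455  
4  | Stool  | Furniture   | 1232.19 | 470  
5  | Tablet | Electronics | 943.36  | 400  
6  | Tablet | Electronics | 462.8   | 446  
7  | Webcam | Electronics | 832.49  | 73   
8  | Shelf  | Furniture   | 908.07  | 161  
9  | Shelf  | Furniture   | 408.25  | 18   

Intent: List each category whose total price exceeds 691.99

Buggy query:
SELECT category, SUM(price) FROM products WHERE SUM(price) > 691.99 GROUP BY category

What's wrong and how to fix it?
Bug: WHERE runs before GROUP BY, so aggregates aren't available there

Fix: Use HAVING (which filters groups after aggregation) instead of WHERE

Corrected query:
SELECT category, SUM(price) FROM products GROUP BY category HAVING SUM(price) > 691.99

Result:
category    | SUM(price)
------------+-----------
Electronics | 3526.76   
Furniture   | 3499.33   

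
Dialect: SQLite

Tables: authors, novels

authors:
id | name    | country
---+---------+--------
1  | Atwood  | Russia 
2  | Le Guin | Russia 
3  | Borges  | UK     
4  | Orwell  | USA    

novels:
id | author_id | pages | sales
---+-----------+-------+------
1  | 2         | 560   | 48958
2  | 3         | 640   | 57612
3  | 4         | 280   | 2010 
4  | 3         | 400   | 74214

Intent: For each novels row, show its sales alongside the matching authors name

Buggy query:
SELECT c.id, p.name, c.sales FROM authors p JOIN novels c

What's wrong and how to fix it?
Bug: JOIN with no ON clause produces a cartesian product; every novels row pairs with every authors row

Fix: Add ON c.author_id = p.id to the JOIN

Corrected query:
SELECT c.id, p.name, c.sales FROM authors p JOIN novels c ON c.author_id = p.id

Result:
id | name    | sales
---+---------+------
1  | Le Guin | 48958
2  | Borges  | 57612
3  | Orwell  | 2010 
4  | Borges  | 74214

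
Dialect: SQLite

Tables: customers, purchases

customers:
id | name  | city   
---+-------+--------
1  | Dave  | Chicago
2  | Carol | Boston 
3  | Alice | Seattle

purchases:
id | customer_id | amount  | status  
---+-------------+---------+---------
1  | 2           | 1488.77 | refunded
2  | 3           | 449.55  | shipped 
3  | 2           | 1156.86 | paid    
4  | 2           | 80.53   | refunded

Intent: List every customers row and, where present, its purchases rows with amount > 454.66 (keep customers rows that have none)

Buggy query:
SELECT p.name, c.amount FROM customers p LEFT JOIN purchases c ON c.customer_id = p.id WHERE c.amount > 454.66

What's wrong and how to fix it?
Bug: Filtering c.amount in WHERE discards the NULL rows produced by LEFT JOIN, turning it into an inner join

Fix: Move the right-table condition into the ON clause so unmatched parents are kept

Corrected query:
SELECT p.name, c.amount FROM customers p LEFT JOIN purchases c ON c.customer_id = p.id AND c.amount > 454.66

Result:
name  | amount 
------+--------
Dave  | NULL   
Carol | 1156.86
Carol | 1488.77
Alice | NULL   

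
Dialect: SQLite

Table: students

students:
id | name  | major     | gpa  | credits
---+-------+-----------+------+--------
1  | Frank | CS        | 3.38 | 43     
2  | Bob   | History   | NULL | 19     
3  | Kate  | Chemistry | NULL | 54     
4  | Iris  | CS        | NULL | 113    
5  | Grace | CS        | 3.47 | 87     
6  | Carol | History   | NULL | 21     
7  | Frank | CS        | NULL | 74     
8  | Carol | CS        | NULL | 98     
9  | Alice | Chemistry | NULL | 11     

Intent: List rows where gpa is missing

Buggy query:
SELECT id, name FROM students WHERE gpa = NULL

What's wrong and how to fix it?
Bug: '= NULL' is always unknown in SQL three-valued logic, so no rows match

Fix: Use IS NULL to test for NULL

Corrected query:
SELECT id, name FROM students WHERE gpa IS NULL

Result:
id | name 
---+------
2  | Bob  
3  | Kate 
4  | Iris 
6  | Carol
7  | Frank
8  | Carol
9  | Alice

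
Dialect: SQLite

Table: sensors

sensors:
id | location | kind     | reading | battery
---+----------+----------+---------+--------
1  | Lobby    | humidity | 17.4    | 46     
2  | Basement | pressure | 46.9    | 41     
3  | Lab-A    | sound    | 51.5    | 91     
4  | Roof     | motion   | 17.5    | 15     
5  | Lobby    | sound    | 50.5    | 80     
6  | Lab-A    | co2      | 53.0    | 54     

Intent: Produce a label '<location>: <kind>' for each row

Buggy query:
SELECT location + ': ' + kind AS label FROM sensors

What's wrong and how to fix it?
Bug: SQLite uses || for string concatenation; + coerces text to numbers (yielding 0)

Fix: Use the || operator for string concatenation

Corrected query:
SELECT location || ': ' || kind AS label FROM sensors

Result:
label             
------------------
Lobby: humidity   
Basement: pressure
Lab-A: sound      
Roof: motion      
Lobby: sound      
Lab-A: co2        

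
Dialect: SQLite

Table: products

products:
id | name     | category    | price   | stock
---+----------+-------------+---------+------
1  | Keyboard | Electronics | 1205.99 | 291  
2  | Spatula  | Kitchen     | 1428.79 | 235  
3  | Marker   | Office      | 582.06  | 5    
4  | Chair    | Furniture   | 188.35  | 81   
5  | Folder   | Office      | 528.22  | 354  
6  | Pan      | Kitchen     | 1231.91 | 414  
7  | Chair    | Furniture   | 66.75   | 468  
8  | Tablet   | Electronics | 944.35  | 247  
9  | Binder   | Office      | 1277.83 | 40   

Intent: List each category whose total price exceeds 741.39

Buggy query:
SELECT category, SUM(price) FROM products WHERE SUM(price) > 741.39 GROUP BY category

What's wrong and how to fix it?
Bug: SUM(price) is an aggregate, but WHERE filters rows before aggregation

Fix: Move the aggregate condition to a HAVING clause

Corrected query:
SELECT category, SUM(price) FROM products GROUP BY category HAVING SUM(price) > 741.39

Result:
category    | SUM(price)
------------+-----------
Electronics | 2150.34   
Kitchen     | 2660.7    
Office      | 2388.11   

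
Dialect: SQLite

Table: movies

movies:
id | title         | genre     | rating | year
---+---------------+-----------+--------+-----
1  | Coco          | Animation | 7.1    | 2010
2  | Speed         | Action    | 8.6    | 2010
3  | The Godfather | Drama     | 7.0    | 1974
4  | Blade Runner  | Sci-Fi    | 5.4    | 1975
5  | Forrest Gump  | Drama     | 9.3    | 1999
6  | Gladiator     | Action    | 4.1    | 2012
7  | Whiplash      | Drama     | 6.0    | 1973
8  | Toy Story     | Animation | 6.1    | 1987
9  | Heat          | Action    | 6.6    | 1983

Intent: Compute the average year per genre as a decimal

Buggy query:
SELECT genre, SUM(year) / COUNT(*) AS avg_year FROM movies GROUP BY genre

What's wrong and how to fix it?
Bug: Both operands are integers, so '/' performs integer division and truncates

Fix: Multiply by 1.0 (or CAST to REAL) to force floating-point division

Corrected query:
SELECT genre, SUM(year) * 1.0 / COUNT(*) AS avg_year FROM movies GROUP BY genre

Result:
genre     | avg_year   
----------+------------
Action    | 2001.666667
Animation | 1998.5     
Drama     | 1982       
Sci-Fi    | 1975       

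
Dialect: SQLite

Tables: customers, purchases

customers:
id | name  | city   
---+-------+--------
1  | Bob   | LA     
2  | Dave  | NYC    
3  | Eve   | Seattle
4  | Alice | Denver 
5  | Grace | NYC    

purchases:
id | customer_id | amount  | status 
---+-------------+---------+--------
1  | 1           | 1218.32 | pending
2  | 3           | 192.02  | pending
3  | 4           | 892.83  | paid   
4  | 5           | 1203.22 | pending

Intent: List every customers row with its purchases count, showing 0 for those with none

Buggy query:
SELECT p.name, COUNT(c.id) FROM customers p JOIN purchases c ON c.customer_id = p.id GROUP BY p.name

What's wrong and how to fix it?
Bug: INNER JOIN drops customers rows that have no matching purchases rows

Fix: Use LEFT JOIN so parents without children still appear (COUNT(c.id) gives 0)

Corrected query:
SELECT p.name, COUNT(c.id) FROM customers p LEFT JOIN purchases c ON c.customer_id = p.id GROUP BY p.name

Result:
name  | COUNT(c.id)
------+------------
Alice | 1          
Bob   | 1          
Dave  | 0          
Eve   | 1          
Grace | 1          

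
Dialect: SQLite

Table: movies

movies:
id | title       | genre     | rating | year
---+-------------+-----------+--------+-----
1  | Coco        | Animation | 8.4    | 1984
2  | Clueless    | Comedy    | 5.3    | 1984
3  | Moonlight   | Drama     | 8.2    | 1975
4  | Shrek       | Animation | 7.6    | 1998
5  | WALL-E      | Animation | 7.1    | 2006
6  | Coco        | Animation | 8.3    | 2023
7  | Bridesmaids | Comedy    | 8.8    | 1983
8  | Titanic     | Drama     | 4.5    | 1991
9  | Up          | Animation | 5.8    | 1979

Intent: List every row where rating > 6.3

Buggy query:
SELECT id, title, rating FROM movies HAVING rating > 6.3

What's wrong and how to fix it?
Bug: This is a non-aggregate query (no GROUP BY, no aggregates), so in SQLite the HAVING clause is invalid here; a row-level condition belongs in WHERE

Fix: Use WHERE for row-level filtering

Corrected query:
SELECT id, title, rating FROM movies WHERE rating > 6.3

Result:
id | title       | rating
---+-------------+-------
1  | Coco        | 8.4   
3  | Moonlight   | 8.2   
4  | Shrek       | 7.6   
5  | WALL-E      | 7.1   
6  | Coco        | 8.3   
7  | Bridesmaids | 8.8   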